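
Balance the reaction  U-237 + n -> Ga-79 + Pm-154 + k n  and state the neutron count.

5

Conserve mass number: 238 = 79 + 154 + k, so k = 238 − 233 = 5.
Check atomic number: 92 = 31 + 61 + 0 = 92. ✓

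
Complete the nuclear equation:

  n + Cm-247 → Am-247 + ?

Conserve mass number: 1 + 247 = 247 + A, so A = 1.
Conserve atomic number: 0 + 96 = 95 + Z, so Z = 1.
A = 1 and Z = 1 is H-1 — a proton.

proton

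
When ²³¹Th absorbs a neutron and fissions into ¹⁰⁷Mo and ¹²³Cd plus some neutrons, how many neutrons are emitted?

Conserve mass number: 232 = 107 + 123 + k, so k = 232 − 230 = 2.
Check atomic number: 90 = 42 + 48 + 0 = 90. ✓

2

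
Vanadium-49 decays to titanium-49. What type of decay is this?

beta-plus decay or electron capture

ΔA = 49 − 49 = 0; ΔZ = 22 − 23 = -1.
A is unchanged and Z drops by 1 — a proton has become a neutron (β⁺ emission or electron capture).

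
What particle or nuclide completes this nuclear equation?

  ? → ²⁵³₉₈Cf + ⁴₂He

Conserve mass number: A = 253 + 4, so A = 257.
Conserve atomic number: Z = 98 + 2, so Z = 100.
Z = 100 is fermium, so the species is ²⁵⁷₁₀₀Fm.

Fm-257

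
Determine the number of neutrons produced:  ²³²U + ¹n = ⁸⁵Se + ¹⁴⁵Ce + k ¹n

Conserve mass number: 233 = 85 + 145 + k, so k = 233 − 230 = 3.
Check atomic number: 92 = 34 + 58 + 0 = 92. ✓

3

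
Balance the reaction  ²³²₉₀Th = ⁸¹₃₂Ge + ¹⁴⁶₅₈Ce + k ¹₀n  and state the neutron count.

Conserve mass number: 232 = 81 + 146 + k, so k = 232 − 227 = 5.
Check atomic number: 90 = 32 + 58 + 0 = 90. ✓

5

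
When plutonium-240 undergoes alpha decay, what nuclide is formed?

U-236

Alpha decay: mass number changes by -4, atomic number by -2.
A: 240 − 4 = 236; Z: 94 − 2 = 92.
Z = 92 is uranium, so the daughter is uranium-236.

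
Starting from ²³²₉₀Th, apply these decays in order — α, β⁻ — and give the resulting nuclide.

Ac-228

Start: (A, Z) = (232, 90).
After α: (228, 88).
After β⁻: (228, 89).
Z = 89 is actinium.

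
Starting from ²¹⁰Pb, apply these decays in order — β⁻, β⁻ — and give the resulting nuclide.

Start: (A, Z) = (210, 82).
After β⁻: (210, 83).
After β⁻: (210, 84).
Z = 84 is polonium.

Po-210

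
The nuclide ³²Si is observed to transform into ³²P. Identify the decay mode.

ΔA = 32 − 32 = 0; ΔZ = 15 − 14 = +1.
A is unchanged and Z rises by 1 — a neutron has become a proton (β⁻ decay).

beta-minus decay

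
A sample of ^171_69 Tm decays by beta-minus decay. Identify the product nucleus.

Yb-171

Beta-minus decay: mass number changes by +0, atomic number by +1.
A: 171 = 171; Z: 69 + 1 = 70.
Z = 70 is ytterbium, so the daughter is ^171_70 Yb.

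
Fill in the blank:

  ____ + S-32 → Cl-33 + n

deuteron

Conserve mass number: A + 32 = 33 + 1, so A = 2.
Conserve atomic number: Z + 16 = 17 + 0, so Z = 1.
A = 2 and Z = 1 is H-2 — a deuteron.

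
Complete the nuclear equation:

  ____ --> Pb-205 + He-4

Conserve mass number: A = 205 + 4, so A = 209.
Conserve atomic number: Z = 82 + 2, so Z = 84.
Z = 84 is polonium, so the species is Po-209.

Po-209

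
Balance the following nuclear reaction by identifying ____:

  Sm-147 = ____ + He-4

Conserve mass number: 147 = A + 4, so A = 143.
Conserve atomic number: 62 = Z + 2, so Z = 60.
Z = 60 is neodymium, so the species is Nd-143.

Nd-143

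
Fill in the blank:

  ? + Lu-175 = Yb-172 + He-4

Conserve mass number: A + 175 = 172 + 4, so A = 1.
Conserve atomic number: Z + 71 = 70 + 2, so Z = 1.
A = 1 and Z = 1 is H-1 — a proton.

proton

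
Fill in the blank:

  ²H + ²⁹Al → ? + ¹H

Al-30

Conserve mass number: 2 + 29 = A + 1, so A = 30.
Conserve atomic number: 1 + 13 = Z + 1, so Z = 13.
Z = 13 is aluminium, so the species is ³⁰Al.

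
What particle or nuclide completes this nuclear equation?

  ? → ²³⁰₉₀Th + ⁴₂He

U-234

Conserve mass number: A = 230 + 4, so A = 234.
Conserve atomic number: Z = 90 + 2, so Z = 92.
Z = 92 is uranium, so the species is ²³⁴₉₂U.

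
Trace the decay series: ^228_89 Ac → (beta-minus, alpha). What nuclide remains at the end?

Start: (A, Z) = (228, 89).
After β⁻: (228, 90).
After α: (224, 88).
Z = 88 is radium.

Ra-224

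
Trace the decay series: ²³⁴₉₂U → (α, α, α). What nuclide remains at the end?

Rn-222

Start: (A, Z) = (234, 92).
After α: (230, 90).
After α: (226, 88).
After α: (222, 86).
Z = 86 is radon.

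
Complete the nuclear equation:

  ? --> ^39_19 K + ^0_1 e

Conserve mass number: A = 39 + 0, so A = 39.
Conserve atomic number: Z = 19 + 1, so Z = 20.
Z = 20 is calcium, so the species is ^39_20 Ca.

Ca-39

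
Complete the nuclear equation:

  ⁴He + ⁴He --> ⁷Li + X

Conserve mass number: 4 + 4 = 7 + A, so A = 1.
Conserve atomic number: 2 + 2 = 3 + Z, so Z = 1.
A = 1 and Z = 1 is ¹H — a proton.

proton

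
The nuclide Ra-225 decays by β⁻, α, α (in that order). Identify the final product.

Start: (A, Z) = (225, 88).
After β⁻: (225, 89).
After α: (221, 87).
After α: (217, 85).
Z = 85 is astatine.

At-217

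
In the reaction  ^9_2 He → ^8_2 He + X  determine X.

Conserve mass number: 9 = 8 + A, so A = 1.
Conserve atomic number: 2 = 2 + Z, so Z = 0.
A = 1 and Z = 0 is ^1_0 n — a neutron.

neutron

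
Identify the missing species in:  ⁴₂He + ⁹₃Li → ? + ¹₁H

Conserve mass number: 4 + 9 = A + 1, so A = 12.
Conserve atomic number: 2 + 3 = Z + 1, so Z = 4.
Z = 4 is beryllium, so the species is ¹²₄Be.

Be-12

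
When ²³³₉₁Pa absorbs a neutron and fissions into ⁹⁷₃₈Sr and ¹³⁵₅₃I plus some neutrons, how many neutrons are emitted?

2

Conserve mass number: 234 = 97 + 135 + k, so k = 234 − 232 = 2.
Check atomic number: 91 = 38 + 53 + 0 = 91. ✓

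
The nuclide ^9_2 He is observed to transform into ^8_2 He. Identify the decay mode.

ΔA = 8 − 9 = -1; ΔZ = 2 − 2 = +0.
A drops by 1 with Z unchanged — a neutron was emitted.

neutron emission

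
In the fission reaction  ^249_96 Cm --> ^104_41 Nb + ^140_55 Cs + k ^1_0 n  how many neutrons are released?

Conserve mass number: 249 = 104 + 140 + k, so k = 249 − 244 = 5.
Check atomic number: 96 = 41 + 55 + 0 = 96. ✓

5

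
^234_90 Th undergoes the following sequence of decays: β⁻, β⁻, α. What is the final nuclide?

Th-230

Start: (A, Z) = (234, 90).
After β⁻: (234, 91).
After β⁻: (234, 92).
After α: (230, 90).
Z = 90 is thorium.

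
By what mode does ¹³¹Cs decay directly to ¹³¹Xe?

beta-plus decay or electron capture

ΔA = 131 − 131 = 0; ΔZ = 54 − 55 = -1.
A is unchanged and Z drops by 1 — a proton has become a neutron (β⁺ emission or electron capture).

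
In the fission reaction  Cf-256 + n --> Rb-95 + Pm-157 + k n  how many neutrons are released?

Conserve mass number: 257 = 95 + 157 + k, so k = 257 − 252 = 5.
Check atomic number: 98 = 37 + 61 + 0 = 98. ✓

5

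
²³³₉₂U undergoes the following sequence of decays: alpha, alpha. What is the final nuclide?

Ra-225

Start: (A, Z) = (233, 92).
After α: (229, 90).
After α: (225, 88).
Z = 88 is radium.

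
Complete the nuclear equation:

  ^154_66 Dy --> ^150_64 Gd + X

alpha particle

Conserve mass number: 154 = 150 + A, so A = 4.
Conserve atomic number: 66 = 64 + Z, so Z = 2.
A = 4 and Z = 2 is ^4_2 He — an alpha particle.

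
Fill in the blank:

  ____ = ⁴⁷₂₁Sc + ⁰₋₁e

Conserve mass number: A = 47 + 0, so A = 47.
Conserve atomic number: Z = 21 − 1, so Z = 20.
Z = 20 is calcium, so the species is ⁴⁷₂₀Ca.

Ca-47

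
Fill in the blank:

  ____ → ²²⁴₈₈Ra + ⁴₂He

Conserve mass number: A = 224 + 4, so A = 228.
Conserve atomic number: Z = 88 + 2, so Z = 90.
Z = 90 is thorium, so the species is ²²⁸₉₀Th.

Th-228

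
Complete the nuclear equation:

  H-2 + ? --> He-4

Conserve mass number: 2 + A = 4, so A = 2.
Conserve atomic number: 1 + Z = 2, so Z = 1.
A = 2 and Z = 1 is H-2 — a deuteron.

deuteron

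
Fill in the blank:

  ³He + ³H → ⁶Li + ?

gamma ray

Conserve mass number: 3 + 3 = 6 + A, so A = 0.
Conserve atomic number: 2 + 1 = 3 + Z, so Z = 0.
A = 0 and Z = 0 is γ — a gamma ray.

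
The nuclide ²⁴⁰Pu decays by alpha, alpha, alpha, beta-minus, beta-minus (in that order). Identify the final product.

Start: (A, Z) = (240, 94).
After α: (236, 92).
After α: (232, 90).
After α: (228, 88).
After β⁻: (228, 89).
After β⁻: (228, 90).
Z = 90 is thorium.

Th-228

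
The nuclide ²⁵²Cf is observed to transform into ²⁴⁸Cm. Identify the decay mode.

ΔA = 248 − 252 = -4; ΔZ = 96 − 98 = -2.
A drops by 4 and Z drops by 2 — the signature of alpha emission.

alpha decay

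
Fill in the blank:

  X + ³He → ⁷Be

alpha particle

Conserve mass number: A + 3 = 7, so A = 4.
Conserve atomic number: Z + 2 = 4, so Z = 2.
A = 4 and Z = 2 is ⁴He — an alpha particle.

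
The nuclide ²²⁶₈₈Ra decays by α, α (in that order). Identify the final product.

Po-218

Start: (A, Z) = (226, 88).
After α: (222, 86).
After α: (218, 84).
Z = 84 is polonium.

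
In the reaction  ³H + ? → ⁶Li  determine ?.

Conserve mass number: 3 + A = 6, so A = 3.
Conserve atomic number: 1 + Z = 3, so Z = 2.
Z = 2 is helium, so the species is ³He.

He-3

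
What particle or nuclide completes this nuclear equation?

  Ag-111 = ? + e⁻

Cd-111

Conserve mass number: 111 = A + 0, so A = 111.
Conserve atomic number: 47 = Z − 1, so Z = 48.
Z = 48 is cadmium, so the species is Cd-111.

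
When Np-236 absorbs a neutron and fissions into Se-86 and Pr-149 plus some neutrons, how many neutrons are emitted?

2

Conserve mass number: 237 = 86 + 149 + k, so k = 237 − 235 = 2.
Check atomic number: 93 = 34 + 59 + 0 = 93. ✓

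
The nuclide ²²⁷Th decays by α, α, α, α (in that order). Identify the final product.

Start: (A, Z) = (227, 90).
After α: (223, 88).
After α: (219, 86).
After α: (215, 84).
After α: (211, 82).
Z = 82 is lead.

Pb-211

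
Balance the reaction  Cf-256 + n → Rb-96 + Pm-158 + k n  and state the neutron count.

Conserve mass number: 257 = 96 + 158 + k, so k = 257 − 254 = 3.
Check atomic number: 98 = 37 + 61 + 0 = 98. ✓

3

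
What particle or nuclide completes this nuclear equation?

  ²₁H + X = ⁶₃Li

alpha particle

Conserve mass number: 2 + A = 6, so A = 4.
Conserve atomic number: 1 + Z = 3, so Z = 2.
A = 4 and Z = 2 is ⁴₂He — an alpha particle.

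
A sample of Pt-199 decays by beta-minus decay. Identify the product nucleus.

Beta-minus decay: mass number changes by +0, atomic number by +1.
A: 199 = 199; Z: 78 + 1 = 79.
Z = 79 is gold, so the daughter is Au-199.

Au-199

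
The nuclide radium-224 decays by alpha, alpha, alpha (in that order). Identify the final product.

Start: (A, Z) = (224, 88).
After α: (220, 86).
After α: (216, 84).
After α: (212, 82).
Z = 82 is lead.

Pb-212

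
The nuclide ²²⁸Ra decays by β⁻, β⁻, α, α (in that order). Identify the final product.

Rn-220

Start: (A, Z) = (228, 88).
After β⁻: (228, 89).
After β⁻: (228, 90).
After α: (224, 88).
After α: (220, 86).
Z = 86 is radon.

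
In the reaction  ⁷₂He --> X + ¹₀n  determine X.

Conserve mass number: 7 = A + 1, so A = 6.
Conserve atomic number: 2 = Z + 0, so Z = 2.
Z = 2 is helium, so the species is ⁶₂He.

He-6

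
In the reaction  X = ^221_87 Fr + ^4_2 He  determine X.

Ac-225

Conserve mass number: A = 221 + 4, so A = 225.
Conserve atomic number: Z = 87 + 2, so Z = 89.
Z = 89 is actinium, so the species is ^225_89 Ac.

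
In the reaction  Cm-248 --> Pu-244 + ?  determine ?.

Conserve mass number: 248 = 244 + A, so A = 4.
Conserve atomic number: 96 = 94 + Z, so Z = 2.
A = 4 and Z = 2 is He-4 — an alpha particle.

alpha particle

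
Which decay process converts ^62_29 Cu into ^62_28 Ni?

beta-plus decay or electron capture

ΔA = 62 − 62 = 0; ΔZ = 28 − 29 = -1.
A is unchanged and Z drops by 1 — a proton has become a neutron (β⁺ emission or electron capture).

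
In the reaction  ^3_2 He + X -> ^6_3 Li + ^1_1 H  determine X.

Conserve mass number: 3 + A = 6 + 1, so A = 4.
Conserve atomic number: 2 + Z = 3 + 1, so Z = 2.
A = 4 and Z = 2 is ^4_2 He — an alpha particle.

alpha particle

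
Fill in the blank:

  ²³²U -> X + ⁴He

Conserve mass number: 232 = A + 4, so A = 228.
Conserve atomic number: 92 = Z + 2, so Z = 90.
Z = 90 is thorium, so the species is ²²⁸Th.

Th-228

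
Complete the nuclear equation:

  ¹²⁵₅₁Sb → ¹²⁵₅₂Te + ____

beta-minus particle

Conserve mass number: 125 = 125 + A, so A = 0.
Conserve atomic number: 51 = 52 + Z, so Z = -1.
A = 0 and Z = -1 is ⁰₋₁e — a beta-minus particle.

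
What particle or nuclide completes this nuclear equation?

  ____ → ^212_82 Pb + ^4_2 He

Conserve mass number: A = 212 + 4, so A = 216.
Conserve atomic number: Z = 82 + 2, so Z = 84.
Z = 84 is polonium, so the species is ^216_84 Po.

Po-216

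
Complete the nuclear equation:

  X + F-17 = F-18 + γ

Conserve mass number: A + 17 = 18 + 0, so A = 1.
Conserve atomic number: Z + 9 = 9 + 0, so Z = 0.
A = 1 and Z = 0 is n — a neutron.

neutron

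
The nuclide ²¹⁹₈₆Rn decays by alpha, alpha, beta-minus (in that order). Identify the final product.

Bi-211

Start: (A, Z) = (219, 86).
After α: (215, 84).
After α: (211, 82).
After β⁻: (211, 83).
Z = 83 is bismuth.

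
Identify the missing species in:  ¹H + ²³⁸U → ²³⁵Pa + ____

Conserve mass number: 1 + 238 = 235 + A, so A = 4.
Conserve atomic number: 1 + 92 = 91 + Z, so Z = 2.
A = 4 and Z = 2 is ⁴He — an alpha particle.

alpha particle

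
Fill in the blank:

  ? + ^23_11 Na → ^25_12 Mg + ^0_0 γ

Conserve mass number: A + 23 = 25 + 0, so A = 2.
Conserve atomic number: Z + 11 = 12 + 0, so Z = 1.
A = 2 and Z = 1 is ^2_1 H — a deuteron.

deuteron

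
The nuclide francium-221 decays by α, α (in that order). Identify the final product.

Bi-213

Start: (A, Z) = (221, 87).
After α: (217, 85).
After α: (213, 83).
Z = 83 is bismuth.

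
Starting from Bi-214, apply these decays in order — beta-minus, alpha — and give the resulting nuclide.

Pb-210

Start: (A, Z) = (214, 83).
After β⁻: (214, 84).
After α: (210, 82).
Z = 82 is lead.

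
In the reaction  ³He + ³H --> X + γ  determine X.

Conserve mass number: 3 + 3 = A + 0, so A = 6.
Conserve atomic number: 2 + 1 = Z + 0, so Z = 3.
Z = 3 is lithium, so the species is ⁶Li.

Li-6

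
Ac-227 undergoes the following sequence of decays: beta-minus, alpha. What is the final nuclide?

Ra-223

Start: (A, Z) = (227, 89).
After β⁻: (227, 90).
After α: (223, 88).
Z = 88 is radium.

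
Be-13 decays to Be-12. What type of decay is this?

neutron emission

ΔA = 12 − 13 = -1; ΔZ = 4 − 4 = +0.
A drops by 1 with Z unchanged — a neutron was emitted.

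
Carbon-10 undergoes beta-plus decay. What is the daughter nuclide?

Beta-plus decay: mass number changes by +0, atomic number by -1.
A: 10 = 10; Z: 6 − 1 = 5.
Z = 5 is boron, so the daughter is boron-10.

B-10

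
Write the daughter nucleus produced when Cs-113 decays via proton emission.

Xe-112

Proton emission: mass number changes by -1, atomic number by -1.
A: 113 − 1 = 112; Z: 55 − 1 = 54.
Z = 54 is xenon, so the daughter is Xe-112.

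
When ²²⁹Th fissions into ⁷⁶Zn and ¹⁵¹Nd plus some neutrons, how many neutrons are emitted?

Conserve mass number: 229 = 76 + 151 + k, so k = 229 − 227 = 2.
Check atomic number: 90 = 30 + 60 + 0 = 90. ✓

2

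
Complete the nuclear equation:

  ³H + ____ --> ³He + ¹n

proton

Conserve mass number: 3 + A = 3 + 1, so A = 1.
Conserve atomic number: 1 + Z = 2 + 0, so Z = 1.
A = 1 and Z = 1 is ¹H — a proton.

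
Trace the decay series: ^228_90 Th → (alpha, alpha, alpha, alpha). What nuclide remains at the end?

Start: (A, Z) = (228, 90).
After α: (224, 88).
After α: (220, 86).
After α: (216, 84).
After α: (212, 82).
Z = 82 is lead.

Pb-212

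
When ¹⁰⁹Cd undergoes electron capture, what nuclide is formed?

Ag-109

Electron capture: mass number changes by +0, atomic number by -1.
A: 109 = 109; Z: 48 − 1 = 47.
Z = 47 is silver, so the daughter is ¹⁰⁹Ag.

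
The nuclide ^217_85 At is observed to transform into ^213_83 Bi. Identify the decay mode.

ΔA = 213 − 217 = -4; ΔZ = 83 − 85 = -2.
A drops by 4 and Z drops by 2 — the signature of alpha emission.

alpha decay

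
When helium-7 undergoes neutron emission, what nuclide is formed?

Neutron emission: mass number changes by -1, atomic number by +0.
A: 7 − 1 = 6; Z: 2 = 2.
Z = 2 is helium, so the daughter is helium-6.

He-6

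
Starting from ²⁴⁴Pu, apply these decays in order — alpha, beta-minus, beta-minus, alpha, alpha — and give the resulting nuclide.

Start: (A, Z) = (244, 94).
After α: (240, 92).
After β⁻: (240, 93).
After β⁻: (240, 94).
After α: (236, 92).
After α: (232, 90).
Z = 90 is thorium.

Th-232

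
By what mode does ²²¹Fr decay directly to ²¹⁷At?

ΔA = 217 − 221 = -4; ΔZ = 85 − 87 = -2.
A drops by 4 and Z drops by 2 — the signature of alpha emission.

alpha decay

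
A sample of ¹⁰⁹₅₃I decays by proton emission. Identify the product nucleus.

Proton emission: mass number changes by -1, atomic number by -1.
A: 109 − 1 = 108; Z: 53 − 1 = 52.
Z = 52 is tellurium, so the daughter is ¹⁰⁸₅₂Te.

Te-108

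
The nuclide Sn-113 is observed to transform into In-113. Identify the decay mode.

beta-plus decay or electron capture

ΔA = 113 − 113 = 0; ΔZ = 49 − 50 = -1.
A is unchanged and Z drops by 1 — a proton has become a neutron (β⁺ emission or electron capture).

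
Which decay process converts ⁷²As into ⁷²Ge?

beta-plus decay or electron capture

ΔA = 72 − 72 = 0; ΔZ = 32 − 33 = -1.
A is unchanged and Z drops by 1 — a proton has become a neutron (β⁺ emission or electron capture).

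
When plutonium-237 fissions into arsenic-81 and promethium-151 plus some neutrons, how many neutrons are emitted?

5

Conserve mass number: 237 = 81 + 151 + k, so k = 237 − 232 = 5.
Check atomic number: 94 = 33 + 61 + 0 = 94. ✓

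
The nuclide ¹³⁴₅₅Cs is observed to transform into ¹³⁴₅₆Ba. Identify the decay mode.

ΔA = 134 − 134 = 0; ΔZ = 56 − 55 = +1.
A is unchanged and Z rises by 1 — a neutron has become a proton (β⁻ decay).

beta-minus decay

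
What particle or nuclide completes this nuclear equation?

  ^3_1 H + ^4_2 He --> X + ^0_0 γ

Conserve mass number: 3 + 4 = A + 0, so A = 7.
Conserve atomic number: 1 + 2 = Z + 0, so Z = 3.
Z = 3 is lithium, so the species is ^7_3 Li.

Li-7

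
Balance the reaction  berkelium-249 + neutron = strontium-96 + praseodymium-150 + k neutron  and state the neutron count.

Conserve mass number: 250 = 96 + 150 + k, so k = 250 − 246 = 4.
Check atomic number: 97 = 38 + 59 + 0 = 97. ✓

4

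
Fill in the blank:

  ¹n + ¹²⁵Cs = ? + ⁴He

I-122

Conserve mass number: 1 + 125 = A + 4, so A = 122.
Conserve atomic number: 0 + 55 = Z + 2, so Z = 53.
Z = 53 is iodine, so the species is ¹²²I.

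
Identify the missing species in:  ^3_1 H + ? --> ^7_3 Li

Conserve mass number: 3 + A = 7, so A = 4.
Conserve atomic number: 1 + Z = 3, so Z = 2.
A = 4 and Z = 2 is ^4_2 He — an alpha particle.

alpha particle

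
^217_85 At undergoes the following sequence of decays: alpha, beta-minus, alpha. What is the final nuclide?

Pb-209

Start: (A, Z) = (217, 85).
After α: (213, 83).
After β⁻: (213, 84).
After α: (209, 82).
Z = 82 is lead.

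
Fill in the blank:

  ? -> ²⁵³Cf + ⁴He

Conserve mass number: A = 253 + 4, so A = 257.
Conserve atomic number: Z = 98 + 2, so Z = 100.
Z = 100 is fermium, so the species is ²⁵⁷Fm.

Fm-257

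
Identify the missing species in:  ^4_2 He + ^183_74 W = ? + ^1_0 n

Os-186

Conserve mass number: 4 + 183 = A + 1, so A = 186.
Conserve atomic number: 2 + 74 = Z + 0, so Z = 76.
Z = 76 is osmium, so the species is ^186_76 Os.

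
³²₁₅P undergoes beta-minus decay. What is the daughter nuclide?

Beta-minus decay: mass number changes by +0, atomic number by +1.
A: 32 = 32; Z: 15 + 1 = 16.
Z = 16 is sulfur, so the daughter is ³²₁₆S.

S-32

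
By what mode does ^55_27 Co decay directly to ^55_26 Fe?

ΔA = 55 − 55 = 0; ΔZ = 26 − 27 = -1.
A is unchanged and Z drops by 1 — a proton has become a neutron (β⁺ emission or electron capture).

beta-plus decay or electron capture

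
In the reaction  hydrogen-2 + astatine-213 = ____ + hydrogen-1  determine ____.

Conserve mass number: 2 + 213 = A + 1, so A = 214.
Conserve atomic number: 1 + 85 = Z + 1, so Z = 85.
Z = 85 is astatine, so the species is astatine-214.

At-214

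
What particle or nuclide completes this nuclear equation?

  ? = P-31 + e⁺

S-31

Conserve mass number: A = 31 + 0, so A = 31.
Conserve atomic number: Z = 15 + 1, so Z = 16.
Z = 16 is sulfur, so the species is S-31.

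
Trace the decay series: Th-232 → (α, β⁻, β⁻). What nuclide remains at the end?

Start: (A, Z) = (232, 90).
After α: (228, 88).
After β⁻: (228, 89).
After β⁻: (228, 90).
Z = 90 is thorium.

Th-228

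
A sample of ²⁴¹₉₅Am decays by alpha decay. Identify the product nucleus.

Np-237

Alpha decay: mass number changes by -4, atomic number by -2.
A: 241 − 4 = 237; Z: 95 − 2 = 93.
Z = 93 is neptunium, so the daughter is ²³⁷₉₃Np.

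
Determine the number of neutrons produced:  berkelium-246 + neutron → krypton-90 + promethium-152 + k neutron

Conserve mass number: 247 = 90 + 152 + k, so k = 247 − 242 = 5.
Check atomic number: 97 = 36 + 61 + 0 = 97. ✓

5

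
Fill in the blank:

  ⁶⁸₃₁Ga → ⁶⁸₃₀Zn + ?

positron

Conserve mass number: 68 = 68 + A, so A = 0.
Conserve atomic number: 31 = 30 + Z, so Z = 1.
A = 0 and Z = 1 is ⁰₁e — a positron.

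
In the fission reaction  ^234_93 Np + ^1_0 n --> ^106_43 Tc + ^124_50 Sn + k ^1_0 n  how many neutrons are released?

5

Conserve mass number: 235 = 106 + 124 + k, so k = 235 − 230 = 5.
Check atomic number: 93 = 43 + 50 + 0 = 93. ✓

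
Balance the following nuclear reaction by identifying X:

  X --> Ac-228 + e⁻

Ra-228

Conserve mass number: A = 228 + 0, so A = 228.
Conserve atomic number: Z = 89 − 1, so Z = 88.
Z = 88 is radium, so the species is Ra-228.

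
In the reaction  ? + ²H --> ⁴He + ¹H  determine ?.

Conserve mass number: A + 2 = 4 + 1, so A = 3.
Conserve atomic number: Z + 1 = 2 + 1, so Z = 2.
Z = 2 is helium, so the species is ³He.

He-3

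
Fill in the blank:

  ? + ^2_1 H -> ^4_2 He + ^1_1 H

He-3

Conserve mass number: A + 2 = 4 + 1, so A = 3.
Conserve atomic number: Z + 1 = 2 + 1, so Z = 2.
Z = 2 is helium, so the species is ^3_2 He.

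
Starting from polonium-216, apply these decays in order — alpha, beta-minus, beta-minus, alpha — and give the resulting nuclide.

Start: (A, Z) = (216, 84).
After α: (212, 82).
After β⁻: (212, 83).
After β⁻: (212, 84).
After α: (208, 82).
Z = 82 is lead.

Pb-208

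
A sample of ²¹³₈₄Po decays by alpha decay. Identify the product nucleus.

Alpha decay: mass number changes by -4, atomic number by -2.
A: 213 − 4 = 209; Z: 84 − 2 = 82.
Z = 82 is lead, so the daughter is ²⁰⁹₈₂Pb.

Pb-209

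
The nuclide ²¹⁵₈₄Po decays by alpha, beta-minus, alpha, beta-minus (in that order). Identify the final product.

Pb-207

Start: (A, Z) = (215, 84).
After α: (211, 82).
After β⁻: (211, 83).
After α: (207, 81).
After β⁻: (207, 82).
Z = 82 is lead.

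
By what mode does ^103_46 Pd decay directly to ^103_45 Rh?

beta-plus decay or electron capture

ΔA = 103 − 103 = 0; ΔZ = 45 − 46 = -1.
A is unchanged and Z drops by 1 — a proton has become a neutron (β⁺ emission or electron capture).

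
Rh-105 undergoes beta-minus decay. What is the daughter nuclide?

Beta-minus decay: mass number changes by +0, atomic number by +1.
A: 105 = 105; Z: 45 + 1 = 46.
Z = 46 is palladium, so the daughter is Pd-105.

Pd-105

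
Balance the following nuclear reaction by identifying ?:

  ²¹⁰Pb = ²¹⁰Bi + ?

beta-minus particle

Conserve mass number: 210 = 210 + A, so A = 0.
Conserve atomic number: 82 = 83 + Z, so Z = -1.
A = 0 and Z = -1 is e⁻ — a beta-minus particle.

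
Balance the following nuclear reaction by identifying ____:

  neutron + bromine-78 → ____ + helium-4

As-75

Conserve mass number: 1 + 78 = A + 4, so A = 75.
Conserve atomic number: 0 + 35 = Z + 2, so Z = 33.
Z = 33 is arsenic, so the species is arsenic-75.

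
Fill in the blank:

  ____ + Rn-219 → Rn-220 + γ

Conserve mass number: A + 219 = 220 + 0, so A = 1.
Conserve atomic number: Z + 86 = 86 + 0, so Z = 0.
A = 1 and Z = 0 is n — a neutron.

neutron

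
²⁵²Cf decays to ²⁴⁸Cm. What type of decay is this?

ΔA = 248 − 252 = -4; ΔZ = 96 − 98 = -2.
A drops by 4 and Z drops by 2 — the signature of alpha emission.

alpha decay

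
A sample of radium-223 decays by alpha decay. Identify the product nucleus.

Rn-219

Alpha decay: mass number changes by -4, atomic number by -2.
A: 223 − 4 = 219; Z: 88 − 2 = 86.
Z = 86 is radon, so the daughter is radon-219.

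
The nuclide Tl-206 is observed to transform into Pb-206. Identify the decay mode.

beta-minus decay

ΔA = 206 − 206 = 0; ΔZ = 82 − 81 = +1.
A is unchanged and Z rises by 1 — a neutron has become a proton (β⁻ decay).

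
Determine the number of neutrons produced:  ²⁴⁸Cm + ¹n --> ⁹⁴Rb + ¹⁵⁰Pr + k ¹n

Conserve mass number: 249 = 94 + 150 + k, so k = 249 − 244 = 5.
Check atomic number: 96 = 37 + 59 + 0 = 96. ✓

5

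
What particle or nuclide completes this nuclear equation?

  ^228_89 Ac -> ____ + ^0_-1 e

Th-228

Conserve mass number: 228 = A + 0, so A = 228.
Conserve atomic number: 89 = Z − 1, so Z = 90.
Z = 90 is thorium, so the species is ^228_90 Th.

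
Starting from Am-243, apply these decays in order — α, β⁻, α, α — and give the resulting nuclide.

Th-231

Start: (A, Z) = (243, 95).
After α: (239, 93).
After β⁻: (239, 94).
After α: (235, 92).
After α: (231, 90).
Z = 90 is thorium.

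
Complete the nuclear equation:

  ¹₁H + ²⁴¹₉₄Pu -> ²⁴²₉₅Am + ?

gamma ray

Conserve mass number: 1 + 241 = 242 + A, so A = 0.
Conserve atomic number: 1 + 94 = 95 + Z, so Z = 0.
A = 0 and Z = 0 is ⁰₀γ — a gamma ray.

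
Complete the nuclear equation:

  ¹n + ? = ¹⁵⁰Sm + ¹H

Conserve mass number: 1 + A = 150 + 1, so A = 150.
Conserve atomic number: 0 + Z = 62 + 1, so Z = 63.
Z = 63 is europium, so the species is ¹⁵⁰Eu.

Eu-150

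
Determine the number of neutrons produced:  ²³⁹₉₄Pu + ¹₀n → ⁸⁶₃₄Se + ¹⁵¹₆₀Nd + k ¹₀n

3

Conserve mass number: 240 = 86 + 151 + k, so k = 240 − 237 = 3.
Check atomic number: 94 = 34 + 60 + 0 = 94. ✓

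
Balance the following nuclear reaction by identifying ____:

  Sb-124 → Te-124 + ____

beta-minus particle

Conserve mass number: 124 = 124 + A, so A = 0.
Conserve atomic number: 51 = 52 + Z, so Z = -1.
A = 0 and Z = -1 is e⁻ — a beta-minus particle.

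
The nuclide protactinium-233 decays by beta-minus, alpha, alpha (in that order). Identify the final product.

Start: (A, Z) = (233, 91).
After β⁻: (233, 92).
After α: (229, 90).
After α: (225, 88).
Z = 88 is radium.

Ra-225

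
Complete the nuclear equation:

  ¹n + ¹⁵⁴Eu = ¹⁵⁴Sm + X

proton

Conserve mass number: 1 + 154 = 154 + A, so A = 1.
Conserve atomic number: 0 + 63 = 62 + Z, so Z = 1.
A = 1 and Z = 1 is ¹H — a proton.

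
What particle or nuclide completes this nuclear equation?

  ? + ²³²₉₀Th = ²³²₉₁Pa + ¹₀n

Conserve mass number: A + 232 = 232 + 1, so A = 1.
Conserve atomic number: Z + 90 = 91 + 0, so Z = 1.
A = 1 and Z = 1 is ¹₁H — a proton.

proton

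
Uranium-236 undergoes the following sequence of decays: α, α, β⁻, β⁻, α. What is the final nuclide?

Start: (A, Z) = (236, 92).
After α: (232, 90).
After α: (228, 88).
After β⁻: (228, 89).
After β⁻: (228, 90).
After α: (224, 88).
Z = 88 is radium.

Ra-224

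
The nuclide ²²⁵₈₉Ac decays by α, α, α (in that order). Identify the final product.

Start: (A, Z) = (225, 89).
After α: (221, 87).
After α: (217, 85).
After α: (213, 83).
Z = 83 is bismuth.

Bi-213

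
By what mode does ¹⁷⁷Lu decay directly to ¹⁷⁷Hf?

ΔA = 177 − 177 = 0; ΔZ = 72 − 71 = +1.
A is unchanged and Z rises by 1 — a neutron has become a proton (β⁻ decay).

beta-minus decay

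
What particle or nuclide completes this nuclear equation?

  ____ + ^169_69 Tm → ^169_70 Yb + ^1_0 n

proton

Conserve mass number: A + 169 = 169 + 1, so A = 1.
Conserve atomic number: Z + 69 = 70 + 0, so Z = 1.
A = 1 and Z = 1 is ^1_1 H — a proton.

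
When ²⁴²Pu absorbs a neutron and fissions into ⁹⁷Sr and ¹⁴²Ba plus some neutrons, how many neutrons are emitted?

Conserve mass number: 243 = 97 + 142 + k, so k = 243 − 239 = 4.
Check atomic number: 94 = 38 + 56 + 0 = 94. ✓

4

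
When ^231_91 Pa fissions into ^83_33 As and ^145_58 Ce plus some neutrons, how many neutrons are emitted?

Conserve mass number: 231 = 83 + 145 + k, so k = 231 − 228 = 3.
Check atomic number: 91 = 33 + 58 + 0 = 91. ✓

3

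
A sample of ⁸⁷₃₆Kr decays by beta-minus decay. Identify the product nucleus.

Beta-minus decay: mass number changes by +0, atomic number by +1.
A: 87 = 87; Z: 36 + 1 = 37.
Z = 37 is rubidium, so the daughter is ⁸⁷₃₇Rb.

Rb-87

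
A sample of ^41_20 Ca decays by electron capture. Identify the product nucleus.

Electron capture: mass number changes by +0, atomic number by -1.
A: 41 = 41; Z: 20 − 1 = 19.
Z = 19 is potassium, so the daughter is ^41_19 K.

K-41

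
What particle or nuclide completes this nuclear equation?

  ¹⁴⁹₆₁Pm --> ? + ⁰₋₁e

Conserve mass number: 149 = A + 0, so A = 149.
Conserve atomic number: 61 = Z − 1, so Z = 62.
Z = 62 is samarium, so the species is ¹⁴⁹₆₂Sm.

Sm-149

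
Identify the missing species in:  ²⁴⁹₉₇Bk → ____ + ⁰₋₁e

Conserve mass number: 249 = A + 0, so A = 249.
Conserve atomic number: 97 = Z − 1, so Z = 98.
Z = 98 is californium, so the species is ²⁴⁹₉₈Cf.

Cf-249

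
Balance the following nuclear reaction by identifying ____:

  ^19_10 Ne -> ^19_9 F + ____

Conserve mass number: 19 = 19 + A, so A = 0.
Conserve atomic number: 10 = 9 + Z, so Z = 1.
A = 0 and Z = 1 is ^0_1 e — a positron.

positron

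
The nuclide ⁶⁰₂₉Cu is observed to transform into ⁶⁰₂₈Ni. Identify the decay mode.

beta-plus decay or electron capture

ΔA = 60 − 60 = 0; ΔZ = 28 − 29 = -1.
A is unchanged and Z drops by 1 — a proton has become a neutron (β⁺ emission or electron capture).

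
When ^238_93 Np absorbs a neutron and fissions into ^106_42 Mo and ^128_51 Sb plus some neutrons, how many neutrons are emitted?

5

Conserve mass number: 239 = 106 + 128 + k, so k = 239 − 234 = 5.
Check atomic number: 93 = 42 + 51 + 0 = 93. ✓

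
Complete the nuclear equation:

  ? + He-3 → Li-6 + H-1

Conserve mass number: A + 3 = 6 + 1, so A = 4.
Conserve atomic number: Z + 2 = 3 + 1, so Z = 2.
A = 4 and Z = 2 is He-4 — an alpha particle.

alpha particle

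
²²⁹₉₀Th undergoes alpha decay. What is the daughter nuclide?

Ra-225

Alpha decay: mass number changes by -4, atomic number by -2.
A: 229 − 4 = 225; Z: 90 − 2 = 88.
Z = 88 is radium, so the daughter is ²²⁵₈₈Ra.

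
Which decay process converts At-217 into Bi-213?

ΔA = 213 − 217 = -4; ΔZ = 83 − 85 = -2.
A drops by 4 and Z drops by 2 — the signature of alpha emission.

alpha decay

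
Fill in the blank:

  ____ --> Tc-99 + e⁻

Conserve mass number: A = 99 + 0, so A = 99.
Conserve atomic number: Z = 43 − 1, so Z = 42.
Z = 42 is molybdenum, so the species is Mo-99.

Mo-99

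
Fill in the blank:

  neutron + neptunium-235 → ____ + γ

Np-236

Conserve mass number: 1 + 235 = A + 0, so A = 236.
Conserve atomic number: 0 + 93 = Z + 0, so Z = 93.
Z = 93 is neptunium, so the species is neptunium-236.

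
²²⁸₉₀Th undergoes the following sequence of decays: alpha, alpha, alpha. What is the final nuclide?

Po-216

Start: (A, Z) = (228, 90).
After α: (224, 88).
After α: (220, 86).
After α: (216, 84).
Z = 84 is polonium.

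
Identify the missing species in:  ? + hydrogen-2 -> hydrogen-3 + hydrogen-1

deuteron

Conserve mass number: A + 2 = 3 + 1, so A = 2.
Conserve atomic number: Z + 1 = 1 + 1, so Z = 1.
A = 2 and Z = 1 is hydrogen-2 — a deuteron.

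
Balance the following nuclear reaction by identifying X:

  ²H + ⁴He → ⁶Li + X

Conserve mass number: 2 + 4 = 6 + A, so A = 0.
Conserve atomic number: 1 + 2 = 3 + Z, so Z = 0.
A = 0 and Z = 0 is γ — a gamma ray.

gamma ray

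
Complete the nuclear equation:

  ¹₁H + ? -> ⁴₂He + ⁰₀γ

triton

Conserve mass number: 1 + A = 4 + 0, so A = 3.
Conserve atomic number: 1 + Z = 2 + 0, so Z = 1.
A = 3 and Z = 1 is ³₁H — a triton.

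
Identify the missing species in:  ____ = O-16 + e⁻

N-16

Conserve mass number: A = 16 + 0, so A = 16.
Conserve atomic number: Z = 8 − 1, so Z = 7.
Z = 7 is nitrogen, so the species is N-16.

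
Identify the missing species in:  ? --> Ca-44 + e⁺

Conserve mass number: A = 44 + 0, so A = 44.
Conserve atomic number: Z = 20 + 1, so Z = 21.
Z = 21 is scandium, so the species is Sc-44.

Sc-44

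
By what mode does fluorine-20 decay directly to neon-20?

beta-minus decay

ΔA = 20 − 20 = 0; ΔZ = 10 − 9 = +1.
A is unchanged and Z rises by 1 — a neutron has become a proton (β⁻ decay).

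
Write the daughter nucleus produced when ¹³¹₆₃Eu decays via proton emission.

Proton emission: mass number changes by -1, atomic number by -1.
A: 131 − 1 = 130; Z: 63 − 1 = 62.
Z = 62 is samarium, so the daughter is ¹³⁰₆₂Sm.

Sm-130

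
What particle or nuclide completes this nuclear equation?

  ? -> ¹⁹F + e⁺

Conserve mass number: A = 19 + 0, so A = 19.
Conserve atomic number: Z = 9 + 1, so Z = 10.
Z = 10 is neon, so the species is ¹⁹Ne.

Ne-19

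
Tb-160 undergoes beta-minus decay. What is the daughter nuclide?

Dy-160

Beta-minus decay: mass number changes by +0, atomic number by +1.
A: 160 = 160; Z: 65 + 1 = 66.
Z = 66 is dysprosium, so the daughter is Dy-160.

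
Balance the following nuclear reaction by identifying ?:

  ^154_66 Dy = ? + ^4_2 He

Gd-150

Conserve mass number: 154 = A + 4, so A = 150.
Conserve atomic number: 66 = Z + 2, so Z = 64.
Z = 64 is gadolinium, so the species is ^150_64 Gd.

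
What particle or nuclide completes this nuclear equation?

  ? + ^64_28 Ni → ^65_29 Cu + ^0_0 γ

Conserve mass number: A + 64 = 65 + 0, so A = 1.
Conserve atomic number: Z + 28 = 29 + 0, so Z = 1.
A = 1 and Z = 1 is ^1_1 H — a proton.

proton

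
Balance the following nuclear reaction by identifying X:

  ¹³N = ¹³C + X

Conserve mass number: 13 = 13 + A, so A = 0.
Conserve atomic number: 7 = 6 + Z, so Z = 1.
A = 0 and Z = 1 is e⁺ — a positron.

positron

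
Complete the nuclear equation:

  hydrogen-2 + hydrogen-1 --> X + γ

He-3

Conserve mass number: 2 + 1 = A + 0, so A = 3.
Conserve atomic number: 1 + 1 = Z + 0, so Z = 2.
Z = 2 is helium, so the species is helium-3.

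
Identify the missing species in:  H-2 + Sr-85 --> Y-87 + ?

Conserve mass number: 2 + 85 = 87 + A, so A = 0.
Conserve atomic number: 1 + 38 = 39 + Z, so Z = 0.
A = 0 and Z = 0 is γ — a gamma ray.

gamma ray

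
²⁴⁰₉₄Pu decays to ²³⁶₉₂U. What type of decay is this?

alpha decay

ΔA = 236 − 240 = -4; ΔZ = 92 − 94 = -2.
A drops by 4 and Z drops by 2 — the signature of alpha emission.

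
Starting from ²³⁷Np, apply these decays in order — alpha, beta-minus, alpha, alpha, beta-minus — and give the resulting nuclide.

Start: (A, Z) = (237, 93).
After α: (233, 91).
After β⁻: (233, 92).
After α: (229, 90).
After α: (225, 88).
After β⁻: (225, 89).
Z = 89 is actinium.

Ac-225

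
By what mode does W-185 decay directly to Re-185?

ΔA = 185 − 185 = 0; ΔZ = 75 − 74 = +1.
A is unchanged and Z rises by 1 — a neutron has become a proton (β⁻ decay).

beta-minus decay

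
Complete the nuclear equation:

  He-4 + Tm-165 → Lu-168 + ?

Conserve mass number: 4 + 165 = 168 + A, so A = 1.
Conserve atomic number: 2 + 69 = 71 + Z, so Z = 0.
A = 1 and Z = 0 is n — a neutron.

neutron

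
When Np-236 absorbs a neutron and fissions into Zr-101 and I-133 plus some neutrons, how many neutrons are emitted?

Conserve mass number: 237 = 101 + 133 + k, so k = 237 − 234 = 3.
Check atomic number: 93 = 40 + 53 + 0 = 93. ✓

3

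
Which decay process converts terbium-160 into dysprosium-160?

ΔA = 160 − 160 = 0; ΔZ = 66 − 65 = +1.
A is unchanged and Z rises by 1 — a neutron has become a proton (β⁻ decay).

beta-minus decay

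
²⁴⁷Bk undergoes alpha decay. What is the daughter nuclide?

Alpha decay: mass number changes by -4, atomic number by -2.
A: 247 − 4 = 243; Z: 97 − 2 = 95.
Z = 95 is americium, so the daughter is ²⁴³Am.

Am-243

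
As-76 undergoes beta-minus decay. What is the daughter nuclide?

Se-76

Beta-minus decay: mass number changes by +0, atomic number by +1.
A: 76 = 76; Z: 33 + 1 = 34.
Z = 34 is selenium, so the daughter is Se-76.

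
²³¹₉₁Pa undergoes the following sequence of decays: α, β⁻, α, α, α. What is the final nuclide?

Po-215

Start: (A, Z) = (231, 91).
After α: (227, 89).
After β⁻: (227, 90).
After α: (223, 88).
After α: (219, 86).
After α: (215, 84).
Z = 84 is polonium.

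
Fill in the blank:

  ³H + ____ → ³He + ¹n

Conserve mass number: 3 + A = 3 + 1, so A = 1.
Conserve atomic number: 1 + Z = 2 + 0, so Z = 1.
A = 1 and Z = 1 is ¹H — a proton.

proton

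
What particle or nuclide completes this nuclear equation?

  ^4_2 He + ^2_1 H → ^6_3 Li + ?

gamma ray

Conserve mass number: 4 + 2 = 6 + A, so A = 0.
Conserve atomic number: 2 + 1 = 3 + Z, so Z = 0.
A = 0 and Z = 0 is ^0_0 γ — a gamma ray.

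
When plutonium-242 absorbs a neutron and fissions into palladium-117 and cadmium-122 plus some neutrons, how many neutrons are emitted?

4

Conserve mass number: 243 = 117 + 122 + k, so k = 243 − 239 = 4.
Check atomic number: 94 = 46 + 48 + 0 = 94. ✓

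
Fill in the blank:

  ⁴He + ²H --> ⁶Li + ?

Conserve mass number: 4 + 2 = 6 + A, so A = 0.
Conserve atomic number: 2 + 1 = 3 + Z, so Z = 0.
A = 0 and Z = 0 is γ — a gamma ray.

gamma ray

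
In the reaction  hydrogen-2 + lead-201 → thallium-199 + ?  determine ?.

Conserve mass number: 2 + 201 = 199 + A, so A = 4.
Conserve atomic number: 1 + 82 = 81 + Z, so Z = 2.
A = 4 and Z = 2 is helium-4 — an alpha particle.

alpha particle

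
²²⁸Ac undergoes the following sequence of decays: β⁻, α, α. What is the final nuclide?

Start: (A, Z) = (228, 89).
After β⁻: (228, 90).
After α: (224, 88).
After α: (220, 86).
Z = 86 is radon.

Rn-220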